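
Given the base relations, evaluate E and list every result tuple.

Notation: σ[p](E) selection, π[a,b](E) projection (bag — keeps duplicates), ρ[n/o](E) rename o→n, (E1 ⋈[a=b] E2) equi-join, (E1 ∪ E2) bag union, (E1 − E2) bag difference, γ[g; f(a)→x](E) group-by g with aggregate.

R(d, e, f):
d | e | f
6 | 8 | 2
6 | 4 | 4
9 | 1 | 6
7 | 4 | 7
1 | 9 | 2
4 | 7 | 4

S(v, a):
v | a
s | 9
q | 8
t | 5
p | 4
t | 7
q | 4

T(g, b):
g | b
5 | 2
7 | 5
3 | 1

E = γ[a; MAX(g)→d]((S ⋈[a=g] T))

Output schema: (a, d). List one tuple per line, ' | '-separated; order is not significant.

Per-node cardinality:
  S → 6
  T → 3
  (S ⋈[a=g] T) → 2
  γ[a; MAX(g)→d]((S ⋈[a=g] T)) → 2

== RESULT ==
a | d
5 | 5
7 | 7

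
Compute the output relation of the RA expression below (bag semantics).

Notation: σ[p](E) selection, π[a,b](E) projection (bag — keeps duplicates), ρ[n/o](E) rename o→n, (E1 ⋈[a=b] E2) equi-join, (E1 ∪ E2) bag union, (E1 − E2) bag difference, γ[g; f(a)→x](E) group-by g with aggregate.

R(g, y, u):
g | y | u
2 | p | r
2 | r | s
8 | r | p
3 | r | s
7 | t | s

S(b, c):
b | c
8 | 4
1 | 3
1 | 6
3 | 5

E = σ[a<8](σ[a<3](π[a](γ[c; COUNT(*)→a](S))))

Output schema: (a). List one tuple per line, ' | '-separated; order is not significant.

Per-node cardinality:
  S → 4
  γ[c; COUNT(*)→a](S) → 4
  π[a](γ[c; COUNT(*)→a](S)) → 4
  σ[a<3](π[a](γ[c; COUNT(*)→a](S))) → 4
  σ[a<8](σ[a<3](π[a](γ[c; COUNT(*)→a](S)))) → 4

== RESULT ==
a
1
1
1
1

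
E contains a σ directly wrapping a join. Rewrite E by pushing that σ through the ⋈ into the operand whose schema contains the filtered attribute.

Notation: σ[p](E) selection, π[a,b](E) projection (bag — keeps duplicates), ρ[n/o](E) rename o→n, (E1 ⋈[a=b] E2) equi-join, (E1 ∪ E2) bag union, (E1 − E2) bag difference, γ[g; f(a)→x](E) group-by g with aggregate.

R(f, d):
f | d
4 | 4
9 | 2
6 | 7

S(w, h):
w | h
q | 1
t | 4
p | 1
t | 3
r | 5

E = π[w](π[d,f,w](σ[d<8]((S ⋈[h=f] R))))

σ filters on d, owned by the right side.
E' = π[w](π[d,f,w]((S ⋈[h=f] σ[d<8](R))))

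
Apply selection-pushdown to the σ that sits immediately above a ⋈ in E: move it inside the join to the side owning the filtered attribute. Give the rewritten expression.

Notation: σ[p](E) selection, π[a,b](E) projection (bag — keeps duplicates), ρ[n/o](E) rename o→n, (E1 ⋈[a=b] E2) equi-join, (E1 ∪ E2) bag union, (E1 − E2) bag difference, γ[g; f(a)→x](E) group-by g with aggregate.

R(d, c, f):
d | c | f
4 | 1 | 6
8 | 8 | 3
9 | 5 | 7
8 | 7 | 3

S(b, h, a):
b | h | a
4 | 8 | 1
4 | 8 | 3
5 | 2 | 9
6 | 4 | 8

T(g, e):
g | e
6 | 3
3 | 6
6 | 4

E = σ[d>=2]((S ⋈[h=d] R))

σ filters on d, owned by the right side.
E' = (S ⋈[h=d] σ[d>=2](R))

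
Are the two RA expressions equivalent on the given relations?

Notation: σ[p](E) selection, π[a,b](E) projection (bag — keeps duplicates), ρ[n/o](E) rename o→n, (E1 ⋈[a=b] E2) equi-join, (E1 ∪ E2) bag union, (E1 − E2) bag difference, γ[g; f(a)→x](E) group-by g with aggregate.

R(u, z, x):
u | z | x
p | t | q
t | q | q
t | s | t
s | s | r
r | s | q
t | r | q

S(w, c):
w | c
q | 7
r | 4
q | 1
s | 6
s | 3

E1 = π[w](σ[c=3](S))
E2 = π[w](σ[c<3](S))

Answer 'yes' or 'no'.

E1 per-node cardinality:
  S → 5
  σ[c=3](S) → 1
  π[w](σ[c=3](S)) → 1
E2 per-node cardinality:
  S → 5
  σ[c<3](S) → 1
  π[w](σ[c<3](S)) → 1

E1 result:
w
s
E2 result:
w
q
Witness: ('q',) appears 0× in E1 but 1× in E2.

no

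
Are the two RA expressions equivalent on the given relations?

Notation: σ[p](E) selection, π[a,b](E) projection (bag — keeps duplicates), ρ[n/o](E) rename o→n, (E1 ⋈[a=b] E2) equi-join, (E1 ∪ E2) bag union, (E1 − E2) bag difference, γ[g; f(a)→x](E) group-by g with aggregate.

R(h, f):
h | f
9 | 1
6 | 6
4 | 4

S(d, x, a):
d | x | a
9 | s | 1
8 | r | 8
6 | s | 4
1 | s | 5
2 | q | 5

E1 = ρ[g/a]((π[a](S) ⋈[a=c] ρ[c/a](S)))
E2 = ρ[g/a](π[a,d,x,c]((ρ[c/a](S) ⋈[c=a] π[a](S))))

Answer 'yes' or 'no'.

E1 stepwise |·|:
  S → 5
  π[a](S) → 5
  S → 5
  ρ[c/a](S) → 5
  (π[a](S) ⋈[a=c] ρ[c/a](S)) → 7
  ρ[g/a]((π[a](S) ⋈[a=c] ρ[c/a](S))) → 7
E2 stepwise |·|:
  S → 5
  ρ[c/a](S) → 5
  S → 5
  π[a](S) → 5
  (ρ[c/a](S) ⋈[c=a] π[a](S)) → 7
  π[a,d,x,c]((ρ[c/a](S) ⋈[c=a] π[a](S))) → 7
  ρ[g/a](π[a,d,x,c]((ρ[c/a](S) ⋈[c=a] π[a](S)))) → 7

E1 and E2 produce the same multiset:
g | d | x | c
1 | 9 | s | 1
4 | 6 | s | 4
5 | 1 | s | 5
5 | 1 | s | 5
5 | 2 | q | 5
5 | 2 | q | 5
8 | 8 | r | 8

yes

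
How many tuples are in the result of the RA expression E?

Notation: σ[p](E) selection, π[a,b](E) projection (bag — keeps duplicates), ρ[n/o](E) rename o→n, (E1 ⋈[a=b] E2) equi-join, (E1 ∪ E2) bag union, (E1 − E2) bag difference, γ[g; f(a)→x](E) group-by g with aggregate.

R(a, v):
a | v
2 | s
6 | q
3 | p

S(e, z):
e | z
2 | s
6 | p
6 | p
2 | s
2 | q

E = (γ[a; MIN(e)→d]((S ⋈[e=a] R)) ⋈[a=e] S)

Subexpression sizes:
  S → 5
  R → 3
  (S ⋈[e=a] R) → 5
  γ[a; MIN(e)→d]((S ⋈[e=a] R)) → 2
  S → 5
  (γ[a; MIN(e)→d]((S ⋈[e=a] R)) ⋈[a=e] S) → 5

|E| = 5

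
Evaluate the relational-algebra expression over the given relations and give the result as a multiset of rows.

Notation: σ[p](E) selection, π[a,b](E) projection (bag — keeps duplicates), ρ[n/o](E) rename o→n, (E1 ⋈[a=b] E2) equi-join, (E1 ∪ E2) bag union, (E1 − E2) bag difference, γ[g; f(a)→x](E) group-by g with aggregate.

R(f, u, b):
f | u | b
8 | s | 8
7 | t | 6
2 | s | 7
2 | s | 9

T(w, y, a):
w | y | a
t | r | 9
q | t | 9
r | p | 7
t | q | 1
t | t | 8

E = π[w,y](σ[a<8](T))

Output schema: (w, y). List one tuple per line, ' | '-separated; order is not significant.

Stepwise |·|:
  T → 5
  σ[a<8](T) → 2
  π[w,y](σ[a<8](T)) → 2

== RESULT ==
w | y
r | p
t | q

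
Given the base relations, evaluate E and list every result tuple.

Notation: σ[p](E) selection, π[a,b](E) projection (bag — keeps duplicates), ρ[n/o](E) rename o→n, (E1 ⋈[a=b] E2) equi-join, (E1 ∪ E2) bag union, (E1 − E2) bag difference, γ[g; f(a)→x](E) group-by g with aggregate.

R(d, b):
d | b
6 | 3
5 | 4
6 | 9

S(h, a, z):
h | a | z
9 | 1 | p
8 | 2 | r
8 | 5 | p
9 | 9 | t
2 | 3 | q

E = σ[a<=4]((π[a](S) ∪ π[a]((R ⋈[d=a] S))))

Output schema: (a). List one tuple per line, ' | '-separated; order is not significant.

Per-node cardinality:
  S → 5
  π[a](S) → 5
  R → 3
  S → 5
  (R ⋈[d=a] S) → 1
  π[a]((R ⋈[d=a] S)) → 1
  (π[a](S) ∪ π[a]((R ⋈[d=a] S))) → 6
  σ[a<=4]((π[a](S) ∪ π[a]((R ⋈[d=a] S)))) → 3

== RESULT ==
a
1
2
3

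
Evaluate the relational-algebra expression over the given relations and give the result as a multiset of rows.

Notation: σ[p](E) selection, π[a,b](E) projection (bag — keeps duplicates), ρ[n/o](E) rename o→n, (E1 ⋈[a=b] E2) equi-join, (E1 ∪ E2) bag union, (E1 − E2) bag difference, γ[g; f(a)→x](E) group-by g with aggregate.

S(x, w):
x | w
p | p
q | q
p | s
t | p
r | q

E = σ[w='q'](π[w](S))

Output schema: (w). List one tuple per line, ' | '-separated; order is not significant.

Row counts bottom-up:
  S → 5
  π[w](S) → 5
  σ[w='q'](π[w](S)) → 2

== RESULT ==
w
q
q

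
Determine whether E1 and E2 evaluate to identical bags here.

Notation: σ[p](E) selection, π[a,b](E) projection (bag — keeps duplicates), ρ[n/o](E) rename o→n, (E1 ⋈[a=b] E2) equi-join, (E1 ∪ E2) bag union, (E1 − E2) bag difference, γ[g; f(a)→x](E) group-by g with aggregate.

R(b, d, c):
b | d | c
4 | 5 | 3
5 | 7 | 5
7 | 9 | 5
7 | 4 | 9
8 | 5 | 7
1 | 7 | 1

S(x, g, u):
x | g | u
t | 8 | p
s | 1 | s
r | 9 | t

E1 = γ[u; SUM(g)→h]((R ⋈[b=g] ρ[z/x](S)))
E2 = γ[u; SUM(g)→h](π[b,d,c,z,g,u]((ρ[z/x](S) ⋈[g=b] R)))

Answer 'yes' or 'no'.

E1 per-node cardinality:
  R → 6
  S → 3
  ρ[z/x](S) → 3
  (R ⋈[b=g] ρ[z/x](S)) → 2
  γ[u; SUM(g)→h]((R ⋈[b=g] ρ[z/x](S))) → 2
E2 per-node cardinality:
  S → 3
  ρ[z/x](S) → 3
  R → 6
  (ρ[z/x](S) ⋈[g=b] R) → 2
  π[b,d,c,z,g,u]((ρ[z/x](S) ⋈[g=b] R)) → 2
  γ[u; SUM(g)→h](π[b,d,c,z,g,u]((ρ[z/x](S) ⋈[g=b] R))) → 2

E1 and E2 produce the same multiset:
u | h
p | 8
s | 1

yes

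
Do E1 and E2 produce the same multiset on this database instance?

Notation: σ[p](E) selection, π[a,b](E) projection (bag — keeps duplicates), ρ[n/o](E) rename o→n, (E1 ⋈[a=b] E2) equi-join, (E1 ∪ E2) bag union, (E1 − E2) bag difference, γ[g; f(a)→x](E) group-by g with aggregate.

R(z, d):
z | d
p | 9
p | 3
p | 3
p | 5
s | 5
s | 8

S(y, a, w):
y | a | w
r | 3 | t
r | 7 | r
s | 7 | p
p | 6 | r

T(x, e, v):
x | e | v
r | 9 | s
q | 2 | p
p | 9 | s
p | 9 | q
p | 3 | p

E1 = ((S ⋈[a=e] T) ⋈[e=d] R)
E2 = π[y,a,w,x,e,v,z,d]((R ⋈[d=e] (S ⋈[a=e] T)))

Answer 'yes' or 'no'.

E1 row counts bottom-up:
  S → 4
  T → 5
  (S ⋈[a=e] T) → 1
  R → 6
  ((S ⋈[a=e] T) ⋈[e=d] R) → 2
E2 row counts bottom-up:
  R → 6
  S → 4
  T → 5
  (S ⋈[a=e] T) → 1
  (R ⋈[d=e] (S ⋈[a=e] T)) → 2
  π[y,a,w,x,e,v,z,d]((R ⋈[d=e] (S ⋈[a=e] T))) → 2

E1 and E2 produce the same multiset:
y | a | w | x | e | v | z | d
r | 3 | t | p | 3 | p | p | 3
r | 3 | t | p | 3 | p | p | 3

yes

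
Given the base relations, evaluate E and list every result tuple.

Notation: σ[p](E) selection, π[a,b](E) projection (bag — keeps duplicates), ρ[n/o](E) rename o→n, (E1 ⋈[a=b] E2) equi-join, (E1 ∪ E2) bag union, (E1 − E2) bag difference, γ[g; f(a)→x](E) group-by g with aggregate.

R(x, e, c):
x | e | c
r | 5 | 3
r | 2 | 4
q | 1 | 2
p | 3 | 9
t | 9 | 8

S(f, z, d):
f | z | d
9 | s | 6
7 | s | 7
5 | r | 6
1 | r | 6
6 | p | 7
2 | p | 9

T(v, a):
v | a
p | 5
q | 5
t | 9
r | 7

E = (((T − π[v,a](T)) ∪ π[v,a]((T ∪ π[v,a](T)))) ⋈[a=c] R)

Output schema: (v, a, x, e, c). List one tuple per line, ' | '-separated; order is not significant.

Row counts bottom-up:
  T → 4
  T → 4
  π[v,a](T) → 4
  (T − π[v,a](T)) → 0
  T → 4
  T → 4
  π[v,a](T) → 4
  (T ∪ π[v,a](T)) → 8
  π[v,a]((T ∪ π[v,a](T))) → 8
  ((T − π[v,a](T)) ∪ π[v,a]((T ∪ π[v,a](T)))) → 8
  R → 5
  (((T − π[v,a](T)) ∪ π[v,a]((T ∪ π[v,a](T)))) ⋈[a=c] R) → 2

== RESULT ==
v | a | x | e | c
t | 9 | p | 3 | 9
t | 9 | p | 3 | 9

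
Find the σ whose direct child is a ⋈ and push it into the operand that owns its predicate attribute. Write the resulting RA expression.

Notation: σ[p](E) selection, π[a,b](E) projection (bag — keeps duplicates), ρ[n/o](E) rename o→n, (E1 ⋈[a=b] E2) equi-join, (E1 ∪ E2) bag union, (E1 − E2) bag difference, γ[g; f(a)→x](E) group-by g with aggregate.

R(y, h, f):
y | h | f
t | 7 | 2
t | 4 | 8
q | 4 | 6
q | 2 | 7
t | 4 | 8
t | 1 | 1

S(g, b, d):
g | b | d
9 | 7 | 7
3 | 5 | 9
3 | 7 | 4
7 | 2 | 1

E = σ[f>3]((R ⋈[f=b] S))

σ filters on f, owned by the left side.
E' = (σ[f>3](R) ⋈[f=b] S)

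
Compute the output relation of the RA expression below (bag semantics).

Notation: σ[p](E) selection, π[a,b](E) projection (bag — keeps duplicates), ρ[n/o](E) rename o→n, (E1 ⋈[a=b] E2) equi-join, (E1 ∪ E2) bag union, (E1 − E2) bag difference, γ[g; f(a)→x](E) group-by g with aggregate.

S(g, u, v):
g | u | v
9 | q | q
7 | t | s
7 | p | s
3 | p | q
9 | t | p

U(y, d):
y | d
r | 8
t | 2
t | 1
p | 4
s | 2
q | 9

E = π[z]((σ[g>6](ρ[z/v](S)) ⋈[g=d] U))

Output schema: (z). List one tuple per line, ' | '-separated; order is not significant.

Stepwise |·|:
  S → 5
  ρ[z/v](S) → 5
  σ[g>6](ρ[z/v](S)) → 4
  U → 6
  (σ[g>6](ρ[z/v](S)) ⋈[g=d] U) → 2
  π[z]((σ[g>6](ρ[z/v](S)) ⋈[g=d] U)) → 2

== RESULT ==
z
p
q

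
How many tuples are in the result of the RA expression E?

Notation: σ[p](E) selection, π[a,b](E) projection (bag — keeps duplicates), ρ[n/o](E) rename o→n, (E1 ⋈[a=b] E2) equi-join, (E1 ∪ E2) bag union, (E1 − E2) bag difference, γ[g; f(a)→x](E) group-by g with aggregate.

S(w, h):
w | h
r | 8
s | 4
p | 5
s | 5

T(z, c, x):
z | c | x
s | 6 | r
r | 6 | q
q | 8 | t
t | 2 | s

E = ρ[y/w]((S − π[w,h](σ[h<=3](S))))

Per-node cardinality:
  S → 4
  S → 4
  σ[h<=3](S) → 0
  π[w,h](σ[h<=3](S)) → 0
  (S − π[w,h](σ[h<=3](S))) → 4
  ρ[y/w]((S − π[w,h](σ[h<=3](S)))) → 4

|E| = 4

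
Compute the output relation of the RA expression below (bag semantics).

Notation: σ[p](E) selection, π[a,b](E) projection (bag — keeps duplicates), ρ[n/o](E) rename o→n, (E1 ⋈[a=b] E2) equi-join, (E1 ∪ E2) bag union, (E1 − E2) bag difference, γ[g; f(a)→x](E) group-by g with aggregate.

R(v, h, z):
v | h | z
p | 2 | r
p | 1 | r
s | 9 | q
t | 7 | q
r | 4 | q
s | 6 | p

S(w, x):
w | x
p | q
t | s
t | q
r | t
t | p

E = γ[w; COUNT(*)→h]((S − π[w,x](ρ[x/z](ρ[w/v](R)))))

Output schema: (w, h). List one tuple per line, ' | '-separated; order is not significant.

Subexpression sizes:
  S → 5
  R → 6
  ρ[w/v](R) → 6
  ρ[x/z](ρ[w/v](R)) → 6
  π[w,x](ρ[x/z](ρ[w/v](R))) → 6
  (S − π[w,x](ρ[x/z](ρ[w/v](R)))) → 4
  γ[w; COUNT(*)→h]((S − π[w,x](ρ[x/z](ρ[w/v](R))))) → 3

== RESULT ==
w | h
p | 1
r | 1
t | 2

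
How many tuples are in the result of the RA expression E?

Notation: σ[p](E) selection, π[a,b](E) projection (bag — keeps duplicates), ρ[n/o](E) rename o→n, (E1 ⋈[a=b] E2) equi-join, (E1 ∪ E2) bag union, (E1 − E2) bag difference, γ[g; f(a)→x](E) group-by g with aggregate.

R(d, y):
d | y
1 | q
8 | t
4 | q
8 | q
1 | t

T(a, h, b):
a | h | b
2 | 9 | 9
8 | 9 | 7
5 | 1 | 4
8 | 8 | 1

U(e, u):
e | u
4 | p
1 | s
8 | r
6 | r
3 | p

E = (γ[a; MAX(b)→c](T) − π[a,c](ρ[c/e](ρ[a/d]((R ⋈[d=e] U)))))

Subexpression sizes:
  T → 4
  γ[a; MAX(b)→c](T) → 3
  R → 5
  U → 5
  (R ⋈[d=e] U) → 5
  ρ[a/d]((R ⋈[d=e] U)) → 5
  ρ[c/e](ρ[a/d]((R ⋈[d=e] U))) → 5
  π[a,c](ρ[c/e](ρ[a/d]((R ⋈[d=e] U)))) → 5
  (γ[a; MAX(b)→c](T) − π[a,c](ρ[c/e](ρ[a/d]((R ⋈[d=e] U))))) → 3

|E| = 3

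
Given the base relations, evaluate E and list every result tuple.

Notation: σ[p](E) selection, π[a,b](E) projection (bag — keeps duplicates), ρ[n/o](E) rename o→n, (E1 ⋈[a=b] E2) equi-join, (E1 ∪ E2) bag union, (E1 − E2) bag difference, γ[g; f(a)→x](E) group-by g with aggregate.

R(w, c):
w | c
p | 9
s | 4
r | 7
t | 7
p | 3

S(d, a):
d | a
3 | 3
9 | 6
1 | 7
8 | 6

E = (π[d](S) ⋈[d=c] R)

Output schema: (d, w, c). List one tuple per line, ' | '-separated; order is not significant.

Subexpression sizes:
  S → 4
  π[d](S) → 4
  R → 5
  (π[d](S) ⋈[d=c] R) → 2

== RESULT ==
d | w | c
3 | p | 3
9 | p | 9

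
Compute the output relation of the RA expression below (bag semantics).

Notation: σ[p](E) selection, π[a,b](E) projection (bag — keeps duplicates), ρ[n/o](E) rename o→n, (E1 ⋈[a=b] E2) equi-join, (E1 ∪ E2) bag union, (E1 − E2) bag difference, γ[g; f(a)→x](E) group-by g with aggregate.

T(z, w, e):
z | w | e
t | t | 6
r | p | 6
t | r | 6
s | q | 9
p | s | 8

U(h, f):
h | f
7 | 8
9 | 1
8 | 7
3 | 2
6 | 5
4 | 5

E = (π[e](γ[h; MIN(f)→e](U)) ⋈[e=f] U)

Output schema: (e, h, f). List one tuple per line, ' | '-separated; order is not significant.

Per-node cardinality:
  U → 6
  γ[h; MIN(f)→e](U) → 6
  π[e](γ[h; MIN(f)→e](U)) → 6
  U → 6
  (π[e](γ[h; MIN(f)→e](U)) ⋈[e=f] U) → 8

== RESULT ==
e | h | f
1 | 9 | 1
2 | 3 | 2
5 | 4 | 5
5 | 4 | 5
5 | 6 | 5
5 | 6 | 5
7 | 8 | 7
8 | 7 | 8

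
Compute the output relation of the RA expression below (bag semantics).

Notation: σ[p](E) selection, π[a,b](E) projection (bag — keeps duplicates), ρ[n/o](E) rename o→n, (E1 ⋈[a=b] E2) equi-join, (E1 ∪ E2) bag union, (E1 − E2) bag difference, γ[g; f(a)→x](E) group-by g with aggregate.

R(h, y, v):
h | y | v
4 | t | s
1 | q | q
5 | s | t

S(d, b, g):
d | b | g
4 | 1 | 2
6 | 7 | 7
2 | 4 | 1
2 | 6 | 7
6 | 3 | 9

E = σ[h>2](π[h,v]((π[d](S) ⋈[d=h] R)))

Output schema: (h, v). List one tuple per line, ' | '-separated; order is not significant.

Row counts bottom-up:
  S → 5
  π[d](S) → 5
  R → 3
  (π[d](S) ⋈[d=h] R) → 1
  π[h,v]((π[d](S) ⋈[d=h] R)) → 1
  σ[h>2](π[h,v]((π[d](S) ⋈[d=h] R))) → 1

== RESULT ==
h | v
4 | s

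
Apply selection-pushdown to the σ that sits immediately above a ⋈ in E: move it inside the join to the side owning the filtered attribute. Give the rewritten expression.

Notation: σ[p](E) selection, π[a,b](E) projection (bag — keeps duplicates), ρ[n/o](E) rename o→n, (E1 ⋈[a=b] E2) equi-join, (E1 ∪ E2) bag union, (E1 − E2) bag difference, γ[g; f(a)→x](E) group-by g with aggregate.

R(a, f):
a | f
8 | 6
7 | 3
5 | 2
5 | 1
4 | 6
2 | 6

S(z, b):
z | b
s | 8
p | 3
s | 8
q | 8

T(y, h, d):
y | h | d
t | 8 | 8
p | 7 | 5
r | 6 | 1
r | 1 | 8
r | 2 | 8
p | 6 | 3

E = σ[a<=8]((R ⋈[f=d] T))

σ filters on a, owned by the left side.
E' = (σ[a<=8](R) ⋈[f=d] T)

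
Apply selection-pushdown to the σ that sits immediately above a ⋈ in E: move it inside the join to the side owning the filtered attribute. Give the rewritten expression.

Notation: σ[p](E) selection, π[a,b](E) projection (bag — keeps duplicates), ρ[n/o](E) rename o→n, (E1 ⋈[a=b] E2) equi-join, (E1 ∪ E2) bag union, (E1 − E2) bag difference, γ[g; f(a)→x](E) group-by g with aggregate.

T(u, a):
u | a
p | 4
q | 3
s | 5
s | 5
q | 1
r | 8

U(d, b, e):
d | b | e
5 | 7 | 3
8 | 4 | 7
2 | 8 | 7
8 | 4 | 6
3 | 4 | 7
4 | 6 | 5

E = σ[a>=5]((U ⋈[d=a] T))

σ filters on a, owned by the right side.
E' = (U ⋈[d=a] σ[a>=5](T))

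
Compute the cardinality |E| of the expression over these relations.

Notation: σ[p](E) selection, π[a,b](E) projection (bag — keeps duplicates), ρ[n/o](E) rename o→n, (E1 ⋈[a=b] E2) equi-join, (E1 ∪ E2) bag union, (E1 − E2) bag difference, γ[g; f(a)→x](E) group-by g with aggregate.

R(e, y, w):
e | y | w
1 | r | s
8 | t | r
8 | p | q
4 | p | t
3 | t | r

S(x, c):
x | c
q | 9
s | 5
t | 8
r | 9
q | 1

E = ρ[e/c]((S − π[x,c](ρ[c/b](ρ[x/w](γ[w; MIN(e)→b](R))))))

Per-node cardinality:
  S → 5
  R → 5
  γ[w; MIN(e)→b](R) → 4
  ρ[x/w](γ[w; MIN(e)→b](R)) → 4
  ρ[c/b](ρ[x/w](γ[w; MIN(e)→b](R))) → 4
  π[x,c](ρ[c/b](ρ[x/w](γ[w; MIN(e)→b](R)))) → 4
  (S − π[x,c](ρ[c/b](ρ[x/w](γ[w; MIN(e)→b](R))))) → 5
  ρ[e/c]((S − π[x,c](ρ[c/b](ρ[x/w](γ[w; MIN(e)→b](R)))))) → 5

|E| = 5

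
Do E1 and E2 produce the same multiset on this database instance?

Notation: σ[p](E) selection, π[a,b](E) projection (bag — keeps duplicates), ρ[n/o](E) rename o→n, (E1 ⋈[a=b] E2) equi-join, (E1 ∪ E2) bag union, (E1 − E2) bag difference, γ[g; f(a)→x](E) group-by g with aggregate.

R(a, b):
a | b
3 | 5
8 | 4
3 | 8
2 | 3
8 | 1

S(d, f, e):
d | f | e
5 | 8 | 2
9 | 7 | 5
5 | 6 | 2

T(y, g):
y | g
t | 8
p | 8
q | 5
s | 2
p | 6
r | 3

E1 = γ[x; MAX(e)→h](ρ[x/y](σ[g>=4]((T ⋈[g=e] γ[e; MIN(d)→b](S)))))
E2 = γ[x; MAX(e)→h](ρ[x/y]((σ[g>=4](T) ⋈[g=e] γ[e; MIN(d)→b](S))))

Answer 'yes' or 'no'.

E1 row counts bottom-up:
  T → 6
  S → 3
  γ[e; MIN(d)→b](S) → 2
  (T ⋈[g=e] γ[e; MIN(d)→b](S)) → 2
  σ[g>=4]((T ⋈[g=e] γ[e; MIN(d)→b](S))) → 1
  ρ[x/y](σ[g>=4]((T ⋈[g=e] γ[e; MIN(d)→b](S)))) → 1
  γ[x; MAX(e)→h](ρ[x/y](σ[g>=4]((T ⋈[g=e] γ[e; MIN(d)→b](S))))) → 1
E2 row counts bottom-up:
  T → 6
  σ[g>=4](T) → 4
  S → 3
  γ[e; MIN(d)→b](S) → 2
  (σ[g>=4](T) ⋈[g=e] γ[e; MIN(d)→b](S)) → 1
  ρ[x/y]((σ[g>=4](T) ⋈[g=e] γ[e; MIN(d)→b](S))) → 1
  γ[x; MAX(e)→h](ρ[x/y]((σ[g>=4](T) ⋈[g=e] γ[e; MIN(d)→b](S)))) → 1

E1 and E2 produce the same multiset:
x | h
q | 5

yes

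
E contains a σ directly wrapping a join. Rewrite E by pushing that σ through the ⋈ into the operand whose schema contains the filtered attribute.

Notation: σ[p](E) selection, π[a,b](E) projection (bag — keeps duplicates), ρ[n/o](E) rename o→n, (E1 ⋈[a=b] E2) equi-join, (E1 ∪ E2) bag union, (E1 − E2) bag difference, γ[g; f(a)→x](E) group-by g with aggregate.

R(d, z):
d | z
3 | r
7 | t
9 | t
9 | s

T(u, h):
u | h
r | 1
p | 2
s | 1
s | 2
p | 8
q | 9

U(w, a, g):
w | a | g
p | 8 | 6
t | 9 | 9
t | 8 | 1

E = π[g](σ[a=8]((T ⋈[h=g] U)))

σ filters on a, owned by the right side.
E' = π[g]((T ⋈[h=g] σ[a=8](U)))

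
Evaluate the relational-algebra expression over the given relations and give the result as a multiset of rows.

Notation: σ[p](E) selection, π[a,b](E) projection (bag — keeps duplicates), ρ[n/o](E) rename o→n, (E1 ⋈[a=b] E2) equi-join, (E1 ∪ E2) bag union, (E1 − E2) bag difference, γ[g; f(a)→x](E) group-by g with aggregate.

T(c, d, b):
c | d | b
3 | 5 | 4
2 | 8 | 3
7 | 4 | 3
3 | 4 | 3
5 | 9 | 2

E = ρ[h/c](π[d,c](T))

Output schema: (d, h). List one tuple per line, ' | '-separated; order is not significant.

Row counts bottom-up:
  T → 5
  π[d,c](T) → 5
  ρ[h/c](π[d,c](T)) → 5

== RESULT ==
d | h
4 | 3
4 | 7
5 | 3
8 | 2
9 | 5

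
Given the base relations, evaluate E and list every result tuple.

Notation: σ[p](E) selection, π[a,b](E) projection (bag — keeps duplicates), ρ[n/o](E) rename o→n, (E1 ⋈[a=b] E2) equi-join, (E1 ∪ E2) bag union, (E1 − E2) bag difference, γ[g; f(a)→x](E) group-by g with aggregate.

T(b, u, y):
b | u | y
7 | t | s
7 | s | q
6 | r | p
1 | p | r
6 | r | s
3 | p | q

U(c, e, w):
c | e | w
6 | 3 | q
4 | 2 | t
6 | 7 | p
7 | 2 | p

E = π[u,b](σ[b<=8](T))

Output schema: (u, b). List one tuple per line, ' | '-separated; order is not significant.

Stepwise |·|:
  T → 6
  σ[b<=8](T) → 6
  π[u,b](σ[b<=8](T)) → 6

== RESULT ==
u | b
p | 1
p | 3
r | 6
r | 6
s | 7
t | 7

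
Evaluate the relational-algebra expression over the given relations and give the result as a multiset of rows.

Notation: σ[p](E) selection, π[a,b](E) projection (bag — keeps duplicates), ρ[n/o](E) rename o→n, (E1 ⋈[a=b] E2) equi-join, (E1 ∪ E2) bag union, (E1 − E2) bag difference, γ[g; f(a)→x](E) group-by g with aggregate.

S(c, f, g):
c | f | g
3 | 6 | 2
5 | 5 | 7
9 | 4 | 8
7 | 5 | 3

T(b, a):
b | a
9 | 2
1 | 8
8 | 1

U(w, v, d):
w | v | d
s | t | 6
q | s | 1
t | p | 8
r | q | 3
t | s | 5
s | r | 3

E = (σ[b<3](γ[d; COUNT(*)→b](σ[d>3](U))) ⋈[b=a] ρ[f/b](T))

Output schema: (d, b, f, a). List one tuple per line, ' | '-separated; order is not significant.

Row counts bottom-up:
  U → 6
  σ[d>3](U) → 3
  γ[d; COUNT(*)→b](σ[d>3](U)) → 3
  σ[b<3](γ[d; COUNT(*)→b](σ[d>3](U))) → 3
  T → 3
  ρ[f/b](T) → 3
  (σ[b<3](γ[d; COUNT(*)→b](σ[d>3](U))) ⋈[b=a] ρ[f/b](T)) → 3

== RESULT ==
d | b | f | a
5 | 1 | 8 | 1
6 | 1 | 8 | 1
8 | 1 | 8 | 1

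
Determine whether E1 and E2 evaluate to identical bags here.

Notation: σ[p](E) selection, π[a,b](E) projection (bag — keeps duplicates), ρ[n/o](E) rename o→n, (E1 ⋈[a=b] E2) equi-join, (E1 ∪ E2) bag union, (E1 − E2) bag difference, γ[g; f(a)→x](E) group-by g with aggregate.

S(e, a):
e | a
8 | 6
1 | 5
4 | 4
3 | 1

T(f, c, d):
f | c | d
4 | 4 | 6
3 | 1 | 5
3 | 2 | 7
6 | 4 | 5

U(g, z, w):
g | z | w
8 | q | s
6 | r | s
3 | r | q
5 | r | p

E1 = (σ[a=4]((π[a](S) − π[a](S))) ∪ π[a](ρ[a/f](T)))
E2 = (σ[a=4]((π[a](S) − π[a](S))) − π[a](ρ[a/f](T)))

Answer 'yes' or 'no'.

E1 subexpression sizes:
  S → 4
  π[a](S) → 4
  S → 4
  π[a](S) → 4
  (π[a](S) − π[a](S)) → 0
  σ[a=4]((π[a](S) − π[a](S))) → 0
  T → 4
  ρ[a/f](T) → 4
  π[a](ρ[a/f](T)) → 4
  (σ[a=4]((π[a](S) − π[a](S))) ∪ π[a](ρ[a/f](T))) → 4
E2 subexpression sizes:
  S → 4
  π[a](S) → 4
  S → 4
  π[a](S) → 4
  (π[a](S) − π[a](S)) → 0
  σ[a=4]((π[a](S) − π[a](S))) → 0
  T → 4
  ρ[a/f](T) → 4
  π[a](ρ[a/f](T)) → 4
  (σ[a=4]((π[a](S) − π[a](S))) − π[a](ρ[a/f](T))) → 0

E1 result:
a
3
3
4
6
E2 result:
a
(0 rows)
Witness: (6,) appears 1× in E1 but 0× in E2.

no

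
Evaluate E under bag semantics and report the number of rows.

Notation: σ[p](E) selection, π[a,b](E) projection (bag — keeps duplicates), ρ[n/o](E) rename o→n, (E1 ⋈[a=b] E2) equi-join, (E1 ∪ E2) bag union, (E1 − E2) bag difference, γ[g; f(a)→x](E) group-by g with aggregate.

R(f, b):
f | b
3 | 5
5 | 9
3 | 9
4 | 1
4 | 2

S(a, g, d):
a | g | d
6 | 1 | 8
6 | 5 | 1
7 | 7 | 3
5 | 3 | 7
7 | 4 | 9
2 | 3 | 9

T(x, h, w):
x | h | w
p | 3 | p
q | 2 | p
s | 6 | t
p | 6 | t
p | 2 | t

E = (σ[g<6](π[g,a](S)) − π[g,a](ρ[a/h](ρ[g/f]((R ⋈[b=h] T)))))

Stepwise |·|:
  S → 6
  π[g,a](S) → 6
  σ[g<6](π[g,a](S)) → 5
  R → 5
  T → 5
  (R ⋈[b=h] T) → 2
  ρ[g/f]((R ⋈[b=h] T)) → 2
  ρ[a/h](ρ[g/f]((R ⋈[b=h] T))) → 2
  π[g,a](ρ[a/h](ρ[g/f]((R ⋈[b=h] T)))) → 2
  (σ[g<6](π[g,a](S)) − π[g,a](ρ[a/h](ρ[g/f]((R ⋈[b=h] T))))) → 5

|E| = 5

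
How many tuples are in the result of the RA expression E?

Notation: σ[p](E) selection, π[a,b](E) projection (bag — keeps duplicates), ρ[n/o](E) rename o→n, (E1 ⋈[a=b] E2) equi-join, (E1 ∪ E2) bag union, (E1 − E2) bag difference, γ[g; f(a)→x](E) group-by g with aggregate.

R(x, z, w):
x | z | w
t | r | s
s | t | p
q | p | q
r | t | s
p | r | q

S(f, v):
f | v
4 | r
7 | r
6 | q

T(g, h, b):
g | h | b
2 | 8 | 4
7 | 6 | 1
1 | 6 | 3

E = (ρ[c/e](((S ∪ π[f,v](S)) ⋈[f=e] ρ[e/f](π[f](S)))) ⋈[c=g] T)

Stepwise |·|:
  S → 3
  S → 3
  π[f,v](S) → 3
  (S ∪ π[f,v](S)) → 6
  S → 3
  π[f](S) → 3
  ρ[e/f](π[f](S)) → 3
  ((S ∪ π[f,v](S)) ⋈[f=e] ρ[e/f](π[f](S))) → 6
  ρ[c/e](((S ∪ π[f,v](S)) ⋈[f=e] ρ[e/f](π[f](S)))) → 6
  T → 3
  (ρ[c/e](((S ∪ π[f,v](S)) ⋈[f=e] ρ[e/f](π[f](S)))) ⋈[c=g] T) → 2

|E| = 2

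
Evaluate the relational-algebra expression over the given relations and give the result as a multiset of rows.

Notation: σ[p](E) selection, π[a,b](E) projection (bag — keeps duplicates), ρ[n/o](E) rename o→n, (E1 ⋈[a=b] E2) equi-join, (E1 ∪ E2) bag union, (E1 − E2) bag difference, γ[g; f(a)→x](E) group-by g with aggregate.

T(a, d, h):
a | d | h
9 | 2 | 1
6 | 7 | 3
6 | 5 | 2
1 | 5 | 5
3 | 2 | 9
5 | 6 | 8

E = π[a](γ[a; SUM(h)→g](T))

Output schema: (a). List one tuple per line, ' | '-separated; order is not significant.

Per-node cardinality:
  T → 6
  γ[a; SUM(h)→g](T) → 5
  π[a](γ[a; SUM(h)→g](T)) → 5

== RESULT ==
a
1
3
5
6
9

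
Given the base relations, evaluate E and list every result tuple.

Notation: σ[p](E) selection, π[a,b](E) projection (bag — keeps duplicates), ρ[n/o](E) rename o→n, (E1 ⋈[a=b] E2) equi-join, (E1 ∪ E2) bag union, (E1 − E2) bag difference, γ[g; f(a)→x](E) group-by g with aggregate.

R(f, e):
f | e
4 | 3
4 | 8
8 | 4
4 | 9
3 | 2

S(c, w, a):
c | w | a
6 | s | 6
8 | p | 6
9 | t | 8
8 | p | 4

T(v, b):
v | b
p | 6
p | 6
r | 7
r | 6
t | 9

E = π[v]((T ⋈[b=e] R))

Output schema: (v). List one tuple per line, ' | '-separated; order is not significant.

Row counts bottom-up:
  T → 5
  R → 5
  (T ⋈[b=e] R) → 1
  π[v]((T ⋈[b=e] R)) → 1

== RESULT ==
v
t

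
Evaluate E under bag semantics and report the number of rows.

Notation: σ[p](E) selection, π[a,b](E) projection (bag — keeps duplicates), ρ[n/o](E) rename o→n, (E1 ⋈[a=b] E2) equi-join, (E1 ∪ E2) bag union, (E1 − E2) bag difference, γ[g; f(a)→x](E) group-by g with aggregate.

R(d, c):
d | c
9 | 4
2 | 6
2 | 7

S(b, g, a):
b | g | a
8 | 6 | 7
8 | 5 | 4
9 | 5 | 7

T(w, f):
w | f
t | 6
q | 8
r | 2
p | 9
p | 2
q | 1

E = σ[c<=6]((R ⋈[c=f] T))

Row counts bottom-up:
  R → 3
  T → 6
  (R ⋈[c=f] T) → 1
  σ[c<=6]((R ⋈[c=f] T)) → 1

|E| = 1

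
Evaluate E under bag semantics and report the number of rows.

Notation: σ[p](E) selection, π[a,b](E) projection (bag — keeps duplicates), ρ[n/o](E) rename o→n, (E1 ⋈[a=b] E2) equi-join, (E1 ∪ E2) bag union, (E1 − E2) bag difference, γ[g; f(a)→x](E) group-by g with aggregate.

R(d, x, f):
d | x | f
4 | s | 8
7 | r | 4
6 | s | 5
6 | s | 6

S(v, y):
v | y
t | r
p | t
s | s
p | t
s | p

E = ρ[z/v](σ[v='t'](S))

Row counts bottom-up:
  S → 5
  σ[v='t'](S) → 1
  ρ[z/v](σ[v='t'](S)) → 1

|E| = 1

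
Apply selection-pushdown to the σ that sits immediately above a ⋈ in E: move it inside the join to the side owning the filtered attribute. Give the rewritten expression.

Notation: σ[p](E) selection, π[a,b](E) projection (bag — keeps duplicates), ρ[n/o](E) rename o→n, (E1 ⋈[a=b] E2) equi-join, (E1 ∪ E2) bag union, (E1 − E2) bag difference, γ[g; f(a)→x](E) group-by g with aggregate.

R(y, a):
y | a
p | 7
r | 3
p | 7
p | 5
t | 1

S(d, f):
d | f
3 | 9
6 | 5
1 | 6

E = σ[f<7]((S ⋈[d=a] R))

σ filters on f, owned by the left side.
E' = (σ[f<7](S) ⋈[d=a] R)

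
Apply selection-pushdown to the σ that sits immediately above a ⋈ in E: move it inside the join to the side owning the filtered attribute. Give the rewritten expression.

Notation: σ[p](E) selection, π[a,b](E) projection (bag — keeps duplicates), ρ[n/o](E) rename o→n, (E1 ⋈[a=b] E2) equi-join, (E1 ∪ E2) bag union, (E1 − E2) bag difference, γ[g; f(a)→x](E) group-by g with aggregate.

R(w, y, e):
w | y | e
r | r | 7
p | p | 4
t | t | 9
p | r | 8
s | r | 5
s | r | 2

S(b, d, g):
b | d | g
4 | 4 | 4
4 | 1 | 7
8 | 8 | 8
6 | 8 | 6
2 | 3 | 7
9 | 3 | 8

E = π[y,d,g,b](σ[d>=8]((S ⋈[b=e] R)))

σ filters on d, owned by the left side.
E' = π[y,d,g,b]((σ[d>=8](S) ⋈[b=e] R))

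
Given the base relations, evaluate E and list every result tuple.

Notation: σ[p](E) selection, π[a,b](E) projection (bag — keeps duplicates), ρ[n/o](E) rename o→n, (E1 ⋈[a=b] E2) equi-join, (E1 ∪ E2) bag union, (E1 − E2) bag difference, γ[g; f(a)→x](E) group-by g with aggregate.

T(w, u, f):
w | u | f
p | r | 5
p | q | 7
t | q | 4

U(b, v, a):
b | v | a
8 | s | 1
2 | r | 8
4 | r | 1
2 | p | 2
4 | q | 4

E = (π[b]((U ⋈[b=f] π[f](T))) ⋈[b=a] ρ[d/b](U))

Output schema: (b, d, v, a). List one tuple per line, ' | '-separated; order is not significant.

Stepwise |·|:
  U → 5
  T → 3
  π[f](T) → 3
  (U ⋈[b=f] π[f](T)) → 2
  π[b]((U ⋈[b=f] π[f](T))) → 2
  U → 5
  ρ[d/b](U) → 5
  (π[b]((U ⋈[b=f] π[f](T))) ⋈[b=a] ρ[d/b](U)) → 2

== RESULT ==
b | d | v | a
4 | 4 | q | 4
4 | 4 | q | 4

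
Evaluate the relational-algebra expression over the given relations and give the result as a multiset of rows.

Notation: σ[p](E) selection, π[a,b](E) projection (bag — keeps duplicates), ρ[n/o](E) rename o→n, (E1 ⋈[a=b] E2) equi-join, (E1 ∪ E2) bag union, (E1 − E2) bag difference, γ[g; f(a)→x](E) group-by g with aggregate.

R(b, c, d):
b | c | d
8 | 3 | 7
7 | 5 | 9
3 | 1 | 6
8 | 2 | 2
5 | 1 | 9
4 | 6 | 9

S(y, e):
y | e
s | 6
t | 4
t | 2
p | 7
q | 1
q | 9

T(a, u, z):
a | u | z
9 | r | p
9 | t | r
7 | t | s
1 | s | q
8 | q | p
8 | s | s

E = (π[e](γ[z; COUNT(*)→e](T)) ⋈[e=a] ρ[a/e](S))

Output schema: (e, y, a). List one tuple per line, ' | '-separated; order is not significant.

Per-node cardinality:
  T → 6
  γ[z; COUNT(*)→e](T) → 4
  π[e](γ[z; COUNT(*)→e](T)) → 4
  S → 6
  ρ[a/e](S) → 6
  (π[e](γ[z; COUNT(*)→e](T)) ⋈[e=a] ρ[a/e](S)) → 4

== RESULT ==
e | y | a
1 | q | 1
1 | q | 1
2 | t | 2
2 | t | 2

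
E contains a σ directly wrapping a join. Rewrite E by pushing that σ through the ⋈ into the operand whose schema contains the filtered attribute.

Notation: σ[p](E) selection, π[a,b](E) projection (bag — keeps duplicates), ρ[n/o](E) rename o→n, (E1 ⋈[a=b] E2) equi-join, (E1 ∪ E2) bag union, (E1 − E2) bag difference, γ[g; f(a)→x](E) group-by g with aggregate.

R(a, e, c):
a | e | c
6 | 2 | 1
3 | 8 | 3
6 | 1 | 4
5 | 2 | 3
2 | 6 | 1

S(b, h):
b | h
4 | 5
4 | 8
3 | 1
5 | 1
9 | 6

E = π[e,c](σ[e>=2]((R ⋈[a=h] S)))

σ filters on e, owned by the left side.
E' = π[e,c]((σ[e>=2](R) ⋈[a=h] S))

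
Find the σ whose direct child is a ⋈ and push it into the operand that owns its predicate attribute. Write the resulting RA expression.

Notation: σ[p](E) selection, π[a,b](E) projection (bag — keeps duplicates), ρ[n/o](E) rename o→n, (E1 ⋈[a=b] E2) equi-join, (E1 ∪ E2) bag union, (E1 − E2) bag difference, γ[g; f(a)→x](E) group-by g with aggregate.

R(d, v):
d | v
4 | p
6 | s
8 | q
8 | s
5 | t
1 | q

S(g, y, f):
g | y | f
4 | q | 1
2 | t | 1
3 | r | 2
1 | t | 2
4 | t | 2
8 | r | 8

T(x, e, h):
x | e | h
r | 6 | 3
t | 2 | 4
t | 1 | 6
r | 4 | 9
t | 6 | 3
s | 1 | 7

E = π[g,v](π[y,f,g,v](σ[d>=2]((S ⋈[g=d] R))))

σ filters on d, owned by the right side.
E' = π[g,v](π[y,f,g,v]((S ⋈[g=d] σ[d>=2](R))))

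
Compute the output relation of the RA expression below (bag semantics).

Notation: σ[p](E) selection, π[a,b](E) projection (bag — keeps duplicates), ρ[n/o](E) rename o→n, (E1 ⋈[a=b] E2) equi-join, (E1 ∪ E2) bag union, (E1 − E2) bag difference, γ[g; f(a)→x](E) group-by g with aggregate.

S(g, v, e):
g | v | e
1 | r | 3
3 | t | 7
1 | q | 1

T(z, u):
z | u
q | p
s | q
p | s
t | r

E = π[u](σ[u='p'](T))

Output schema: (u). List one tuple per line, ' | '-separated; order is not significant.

Subexpression sizes:
  T → 4
  σ[u='p'](T) → 1
  π[u](σ[u='p'](T)) → 1

== RESULT ==
u
p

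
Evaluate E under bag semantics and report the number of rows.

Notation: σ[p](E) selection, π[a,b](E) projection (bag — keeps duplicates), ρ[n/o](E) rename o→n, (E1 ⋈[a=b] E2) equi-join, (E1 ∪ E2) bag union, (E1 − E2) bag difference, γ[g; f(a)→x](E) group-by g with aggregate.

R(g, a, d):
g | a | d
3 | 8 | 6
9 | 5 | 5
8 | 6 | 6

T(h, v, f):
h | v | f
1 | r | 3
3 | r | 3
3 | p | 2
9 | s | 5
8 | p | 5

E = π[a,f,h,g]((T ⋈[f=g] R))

Row counts bottom-up:
  T → 5
  R → 3
  (T ⋈[f=g] R) → 2
  π[a,f,h,g]((T ⋈[f=g] R)) → 2

|E| = 2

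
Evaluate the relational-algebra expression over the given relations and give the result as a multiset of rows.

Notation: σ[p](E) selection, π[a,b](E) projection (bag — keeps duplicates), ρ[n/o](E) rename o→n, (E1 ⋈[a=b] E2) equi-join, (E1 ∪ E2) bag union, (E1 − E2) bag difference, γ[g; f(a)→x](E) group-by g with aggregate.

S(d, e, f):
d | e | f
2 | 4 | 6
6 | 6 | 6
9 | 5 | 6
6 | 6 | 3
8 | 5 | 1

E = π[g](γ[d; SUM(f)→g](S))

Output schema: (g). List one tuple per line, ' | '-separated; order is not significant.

Stepwise |·|:
  S → 5
  γ[d; SUM(f)→g](S) → 4
  π[g](γ[d; SUM(f)→g](S)) → 4

== RESULT ==
g
1
6
6
9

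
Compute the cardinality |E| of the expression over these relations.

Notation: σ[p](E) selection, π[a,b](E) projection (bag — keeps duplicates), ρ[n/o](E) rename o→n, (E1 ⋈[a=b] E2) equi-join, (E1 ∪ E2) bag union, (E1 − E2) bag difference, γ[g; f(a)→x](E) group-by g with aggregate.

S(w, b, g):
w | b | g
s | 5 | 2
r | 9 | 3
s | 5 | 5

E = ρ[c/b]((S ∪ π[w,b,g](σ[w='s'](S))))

Subexpression sizes:
  S → 3
  S → 3
  σ[w='s'](S) → 2
  π[w,b,g](σ[w='s'](S)) → 2
  (S ∪ π[w,b,g](σ[w='s'](S))) → 5
  ρ[c/b]((S ∪ π[w,b,g](σ[w='s'](S)))) → 5

|E| = 5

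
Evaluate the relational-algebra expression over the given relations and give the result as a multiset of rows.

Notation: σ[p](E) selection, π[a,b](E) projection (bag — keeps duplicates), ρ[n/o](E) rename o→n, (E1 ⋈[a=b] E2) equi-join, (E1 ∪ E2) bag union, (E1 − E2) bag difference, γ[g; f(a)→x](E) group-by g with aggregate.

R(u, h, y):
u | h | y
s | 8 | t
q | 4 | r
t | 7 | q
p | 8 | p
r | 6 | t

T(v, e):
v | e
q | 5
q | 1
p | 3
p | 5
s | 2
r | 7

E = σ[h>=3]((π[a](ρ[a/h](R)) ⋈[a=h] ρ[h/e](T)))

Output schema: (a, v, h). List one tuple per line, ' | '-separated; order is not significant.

Subexpression sizes:
  R → 5
  ρ[a/h](R) → 5
  π[a](ρ[a/h](R)) → 5
  T → 6
  ρ[h/e](T) → 6
  (π[a](ρ[a/h](R)) ⋈[a=h] ρ[h/e](T)) → 1
  σ[h>=3]((π[a](ρ[a/h](R)) ⋈[a=h] ρ[h/e](T))) → 1

== RESULT ==
a | v | h
7 | r | 7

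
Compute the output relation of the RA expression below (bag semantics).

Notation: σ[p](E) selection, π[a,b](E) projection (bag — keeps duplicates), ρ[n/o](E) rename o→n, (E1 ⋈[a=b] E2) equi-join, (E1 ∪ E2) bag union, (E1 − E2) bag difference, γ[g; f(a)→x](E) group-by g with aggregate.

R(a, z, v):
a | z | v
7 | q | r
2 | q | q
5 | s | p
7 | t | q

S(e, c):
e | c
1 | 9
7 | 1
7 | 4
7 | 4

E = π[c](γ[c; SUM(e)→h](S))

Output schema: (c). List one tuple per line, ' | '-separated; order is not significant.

Row counts bottom-up:
  S → 4
  γ[c; SUM(e)→h](S) → 3
  π[c](γ[c; SUM(e)→h](S)) → 3

== RESULT ==
c
1
4
9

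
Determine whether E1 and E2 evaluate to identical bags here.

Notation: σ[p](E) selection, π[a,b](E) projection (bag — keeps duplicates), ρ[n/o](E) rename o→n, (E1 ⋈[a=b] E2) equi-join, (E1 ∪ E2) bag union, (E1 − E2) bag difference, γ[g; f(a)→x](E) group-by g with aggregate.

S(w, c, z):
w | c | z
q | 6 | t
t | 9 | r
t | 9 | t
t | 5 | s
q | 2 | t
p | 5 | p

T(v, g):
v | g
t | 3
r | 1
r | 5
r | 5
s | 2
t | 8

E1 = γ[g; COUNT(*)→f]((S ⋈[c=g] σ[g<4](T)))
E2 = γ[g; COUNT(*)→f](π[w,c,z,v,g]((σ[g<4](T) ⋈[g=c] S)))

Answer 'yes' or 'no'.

E1 per-node cardinality:
  S → 6
  T → 6
  σ[g<4](T) → 3
  (S ⋈[c=g] σ[g<4](T)) → 1
  γ[g; COUNT(*)→f]((S ⋈[c=g] σ[g<4](T))) → 1
E2 per-node cardinality:
  T → 6
  σ[g<4](T) → 3
  S → 6
  (σ[g<4](T) ⋈[g=c] S) → 1
  π[w,c,z,v,g]((σ[g<4](T) ⋈[g=c] S)) → 1
  γ[g; COUNT(*)→f](π[w,c,z,v,g]((σ[g<4](T) ⋈[g=c] S))) → 1

E1 and E2 produce the same multiset:
g | f
2 | 1

yes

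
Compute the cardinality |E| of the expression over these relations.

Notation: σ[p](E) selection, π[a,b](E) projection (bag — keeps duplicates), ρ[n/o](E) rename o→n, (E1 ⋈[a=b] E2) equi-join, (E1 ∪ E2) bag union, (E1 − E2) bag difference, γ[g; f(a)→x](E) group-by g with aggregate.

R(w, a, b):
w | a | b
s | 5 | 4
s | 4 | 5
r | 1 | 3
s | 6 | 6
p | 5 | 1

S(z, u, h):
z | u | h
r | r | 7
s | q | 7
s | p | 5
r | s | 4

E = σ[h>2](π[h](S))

Stepwise |·|:
  S → 4
  π[h](S) → 4
  σ[h>2](π[h](S)) → 4

|E| = 4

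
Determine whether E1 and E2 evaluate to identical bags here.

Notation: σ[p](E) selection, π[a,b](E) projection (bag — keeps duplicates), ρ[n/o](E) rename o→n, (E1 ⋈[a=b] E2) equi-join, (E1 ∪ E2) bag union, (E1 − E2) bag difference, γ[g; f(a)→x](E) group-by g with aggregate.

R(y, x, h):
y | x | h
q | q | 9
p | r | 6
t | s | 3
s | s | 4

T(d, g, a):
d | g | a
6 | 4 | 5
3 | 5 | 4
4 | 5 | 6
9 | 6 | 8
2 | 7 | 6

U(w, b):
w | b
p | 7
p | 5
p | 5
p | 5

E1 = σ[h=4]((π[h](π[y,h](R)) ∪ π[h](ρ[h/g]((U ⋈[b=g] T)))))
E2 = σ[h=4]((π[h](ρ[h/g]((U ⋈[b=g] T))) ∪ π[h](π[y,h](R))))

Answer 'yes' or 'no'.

E1 row counts bottom-up:
  R → 4
  π[y,h](R) → 4
  π[h](π[y,h](R)) → 4
  U → 4
  T → 5
  (U ⋈[b=g] T) → 7
  ρ[h/g]((U ⋈[b=g] T)) → 7
  π[h](ρ[h/g]((U ⋈[b=g] T))) → 7
  (π[h](π[y,h](R)) ∪ π[h](ρ[h/g]((U ⋈[b=g] T)))) → 11
  σ[h=4]((π[h](π[y,h](R)) ∪ π[h](ρ[h/g]((U ⋈[b=g] T))))) → 1
E2 row counts bottom-up:
  U → 4
  T → 5
  (U ⋈[b=g] T) → 7
  ρ[h/g]((U ⋈[b=g] T)) → 7
  π[h](ρ[h/g]((U ⋈[b=g] T))) → 7
  R → 4
  π[y,h](R) → 4
  π[h](π[y,h](R)) → 4
  (π[h](ρ[h/g]((U ⋈[b=g] T))) ∪ π[h](π[y,h](R))) → 11
  σ[h=4]((π[h](ρ[h/g]((U ⋈[b=g] T))) ∪ π[h](π[y,h](R)))) → 1

E1 and E2 produce the same multiset:
h
4

yes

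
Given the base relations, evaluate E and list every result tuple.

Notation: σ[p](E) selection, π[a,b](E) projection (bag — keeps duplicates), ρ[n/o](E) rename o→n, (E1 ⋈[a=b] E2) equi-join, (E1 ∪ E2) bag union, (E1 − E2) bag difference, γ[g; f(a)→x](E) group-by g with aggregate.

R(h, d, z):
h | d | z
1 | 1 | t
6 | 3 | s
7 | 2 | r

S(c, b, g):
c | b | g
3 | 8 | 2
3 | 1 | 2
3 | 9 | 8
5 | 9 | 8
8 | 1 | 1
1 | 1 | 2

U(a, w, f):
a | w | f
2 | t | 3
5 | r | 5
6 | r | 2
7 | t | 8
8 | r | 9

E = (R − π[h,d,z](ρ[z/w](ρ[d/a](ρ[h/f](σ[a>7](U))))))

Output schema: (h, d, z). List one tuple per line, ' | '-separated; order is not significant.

Subexpression sizes:
  R → 3
  U → 5
  σ[a>7](U) → 1
  ρ[h/f](σ[a>7](U)) → 1
  ρ[d/a](ρ[h/f](σ[a>7](U))) → 1
  ρ[z/w](ρ[d/a](ρ[h/f](σ[a>7](U)))) → 1
  π[h,d,z](ρ[z/w](ρ[d/a](ρ[h/f](σ[a>7](U))))) → 1
  (R − π[h,d,z](ρ[z/w](ρ[d/a](ρ[h/f](σ[a>7](U)))))) → 3

== RESULT ==
h | d | z
1 | 1 | t
6 | 3 | s
7 | 2 | r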